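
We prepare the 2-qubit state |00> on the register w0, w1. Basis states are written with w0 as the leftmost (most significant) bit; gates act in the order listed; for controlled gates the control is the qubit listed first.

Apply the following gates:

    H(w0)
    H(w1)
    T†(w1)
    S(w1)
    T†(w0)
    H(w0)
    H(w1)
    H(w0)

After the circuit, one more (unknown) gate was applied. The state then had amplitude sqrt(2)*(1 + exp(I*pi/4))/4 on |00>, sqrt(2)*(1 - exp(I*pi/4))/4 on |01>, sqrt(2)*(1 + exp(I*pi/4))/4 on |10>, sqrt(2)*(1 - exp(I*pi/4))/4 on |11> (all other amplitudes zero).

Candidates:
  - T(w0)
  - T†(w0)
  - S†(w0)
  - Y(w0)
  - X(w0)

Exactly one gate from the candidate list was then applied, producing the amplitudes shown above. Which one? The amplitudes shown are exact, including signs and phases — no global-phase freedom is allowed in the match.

The unique candidate consistent with the amplitudes is T(w0).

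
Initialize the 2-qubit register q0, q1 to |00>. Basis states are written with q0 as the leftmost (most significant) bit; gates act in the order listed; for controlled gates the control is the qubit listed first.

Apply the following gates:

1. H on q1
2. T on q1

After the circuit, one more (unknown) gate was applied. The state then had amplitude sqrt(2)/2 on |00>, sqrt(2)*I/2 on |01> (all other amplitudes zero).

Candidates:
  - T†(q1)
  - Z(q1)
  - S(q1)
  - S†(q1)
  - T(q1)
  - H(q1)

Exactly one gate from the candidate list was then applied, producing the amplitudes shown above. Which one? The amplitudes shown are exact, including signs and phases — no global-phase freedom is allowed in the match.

The unique candidate consistent with the amplitudes is T(q1).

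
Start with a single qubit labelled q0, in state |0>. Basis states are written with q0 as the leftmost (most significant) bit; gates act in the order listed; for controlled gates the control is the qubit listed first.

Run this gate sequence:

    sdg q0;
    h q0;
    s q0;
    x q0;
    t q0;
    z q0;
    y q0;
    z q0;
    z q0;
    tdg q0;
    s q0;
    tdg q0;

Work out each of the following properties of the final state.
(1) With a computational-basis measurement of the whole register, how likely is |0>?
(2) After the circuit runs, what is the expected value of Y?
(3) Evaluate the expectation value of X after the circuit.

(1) The probability of measuring |0> is 1/2.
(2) The observable Y averages to sqrt(2)/2.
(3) The expectation value of X is sqrt(2)/2.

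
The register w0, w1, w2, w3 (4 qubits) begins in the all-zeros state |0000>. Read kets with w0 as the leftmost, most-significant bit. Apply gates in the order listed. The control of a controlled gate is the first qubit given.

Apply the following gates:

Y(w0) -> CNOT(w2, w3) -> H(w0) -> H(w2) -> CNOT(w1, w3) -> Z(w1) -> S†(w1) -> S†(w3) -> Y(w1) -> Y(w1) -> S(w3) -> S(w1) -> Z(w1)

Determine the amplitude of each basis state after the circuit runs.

The resulting statevector has amplitude I/2 on |0000>, I/2 on |0010>, -I/2 on |1000>, -I/2 on |1010>, and 0 on every other basis state. Key observation: gates 6-13 undo each other exactly, leaving only the rest of the circuit to track.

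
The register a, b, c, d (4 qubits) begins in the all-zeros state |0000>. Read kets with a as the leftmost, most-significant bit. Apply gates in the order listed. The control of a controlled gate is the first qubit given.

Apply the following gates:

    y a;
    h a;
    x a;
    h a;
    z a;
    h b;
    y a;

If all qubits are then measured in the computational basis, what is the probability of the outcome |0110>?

A full measurement returns |0110> with probability 0. Key observation: the block from step 2 through step 5 cancels to the identity and can be dropped.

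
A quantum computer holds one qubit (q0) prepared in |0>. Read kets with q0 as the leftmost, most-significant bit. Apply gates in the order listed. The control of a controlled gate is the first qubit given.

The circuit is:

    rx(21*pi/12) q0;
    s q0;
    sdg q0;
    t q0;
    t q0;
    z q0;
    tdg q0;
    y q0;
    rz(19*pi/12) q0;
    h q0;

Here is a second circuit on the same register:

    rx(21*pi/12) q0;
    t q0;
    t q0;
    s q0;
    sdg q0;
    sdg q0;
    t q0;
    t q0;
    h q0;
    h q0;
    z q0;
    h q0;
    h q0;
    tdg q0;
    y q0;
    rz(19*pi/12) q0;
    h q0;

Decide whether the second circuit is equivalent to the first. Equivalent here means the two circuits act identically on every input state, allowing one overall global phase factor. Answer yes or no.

Yes, they are equivalent — the unitaries differ by at most a global phase.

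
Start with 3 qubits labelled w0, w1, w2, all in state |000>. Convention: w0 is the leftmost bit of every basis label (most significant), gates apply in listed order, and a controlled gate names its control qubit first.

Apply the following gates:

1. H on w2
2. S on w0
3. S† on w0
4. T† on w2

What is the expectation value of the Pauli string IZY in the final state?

The expectation value of IZY is -sqrt(2)/2. Key observation: steps 2-3 multiply out to the identity, so the circuit reduces to the remaining gates.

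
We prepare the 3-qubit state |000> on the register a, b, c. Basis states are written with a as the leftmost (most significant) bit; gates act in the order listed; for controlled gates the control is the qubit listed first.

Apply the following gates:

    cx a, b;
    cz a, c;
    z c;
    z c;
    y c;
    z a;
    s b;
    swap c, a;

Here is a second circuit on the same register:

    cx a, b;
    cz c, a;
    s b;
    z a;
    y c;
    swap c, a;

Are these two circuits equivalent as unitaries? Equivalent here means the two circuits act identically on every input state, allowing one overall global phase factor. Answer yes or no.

Yes: on every input state the two circuits agree up to one overall phase factor.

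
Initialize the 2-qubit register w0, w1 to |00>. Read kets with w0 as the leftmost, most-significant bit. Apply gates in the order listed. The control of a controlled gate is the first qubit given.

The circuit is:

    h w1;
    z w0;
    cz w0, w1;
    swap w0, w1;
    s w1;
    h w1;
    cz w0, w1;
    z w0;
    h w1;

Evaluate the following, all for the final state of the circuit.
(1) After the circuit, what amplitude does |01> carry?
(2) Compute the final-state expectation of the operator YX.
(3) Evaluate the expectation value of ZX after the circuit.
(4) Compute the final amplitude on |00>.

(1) The amplitude on |01> is 0.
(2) The expectation value of YX is 0.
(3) In the final state, ZX has expectation 0.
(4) The amplitude on |00> is sqrt(2)/2.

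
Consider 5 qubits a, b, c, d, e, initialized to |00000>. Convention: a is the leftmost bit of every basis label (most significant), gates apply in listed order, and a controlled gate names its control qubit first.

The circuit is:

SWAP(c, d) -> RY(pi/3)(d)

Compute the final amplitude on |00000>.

The final state's coefficient on |00000> equals sqrt(3)/2.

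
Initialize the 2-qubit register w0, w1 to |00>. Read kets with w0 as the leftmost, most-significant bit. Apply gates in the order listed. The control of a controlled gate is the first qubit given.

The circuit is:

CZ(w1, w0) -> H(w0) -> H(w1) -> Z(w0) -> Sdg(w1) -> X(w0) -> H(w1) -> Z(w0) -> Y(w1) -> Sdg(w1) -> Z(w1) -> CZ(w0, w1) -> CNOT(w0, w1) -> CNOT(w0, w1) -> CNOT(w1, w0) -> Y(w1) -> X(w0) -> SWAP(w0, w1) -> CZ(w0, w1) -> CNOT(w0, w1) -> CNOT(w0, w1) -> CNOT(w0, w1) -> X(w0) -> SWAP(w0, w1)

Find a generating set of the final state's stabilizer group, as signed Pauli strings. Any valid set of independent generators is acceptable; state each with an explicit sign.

The final state is stabilized by the group generated by -XI, -IX; other independent generating sets are equally valid.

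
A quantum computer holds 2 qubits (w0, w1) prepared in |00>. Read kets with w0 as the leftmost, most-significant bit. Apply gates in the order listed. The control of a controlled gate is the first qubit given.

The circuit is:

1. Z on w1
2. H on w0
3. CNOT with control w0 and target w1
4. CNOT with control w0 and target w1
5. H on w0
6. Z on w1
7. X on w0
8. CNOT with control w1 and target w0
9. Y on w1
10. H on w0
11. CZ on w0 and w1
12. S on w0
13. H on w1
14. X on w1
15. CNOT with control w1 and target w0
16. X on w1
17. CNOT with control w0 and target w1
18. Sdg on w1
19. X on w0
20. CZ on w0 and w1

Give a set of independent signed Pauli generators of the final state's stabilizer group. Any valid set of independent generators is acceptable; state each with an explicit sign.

One valid set of independent stabilizer generators is -XZ, +ZX (any independent generating set of the same group is equally correct). Key observation: gates 1-6 undo each other exactly, leaving only the rest of the circuit to track.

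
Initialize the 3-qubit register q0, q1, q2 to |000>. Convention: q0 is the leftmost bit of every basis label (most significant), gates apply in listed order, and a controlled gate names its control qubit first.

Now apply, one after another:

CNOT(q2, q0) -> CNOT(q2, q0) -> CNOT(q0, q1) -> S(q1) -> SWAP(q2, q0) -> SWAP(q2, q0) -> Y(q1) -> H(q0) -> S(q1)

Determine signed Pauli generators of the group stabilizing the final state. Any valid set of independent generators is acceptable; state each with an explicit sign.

The final state is stabilized by the group generated by +XII, -IZI, +IIZ; other independent generating sets are equally valid. Key observation: gates 1-2 undo each other exactly, leaving only the rest of the circuit to track.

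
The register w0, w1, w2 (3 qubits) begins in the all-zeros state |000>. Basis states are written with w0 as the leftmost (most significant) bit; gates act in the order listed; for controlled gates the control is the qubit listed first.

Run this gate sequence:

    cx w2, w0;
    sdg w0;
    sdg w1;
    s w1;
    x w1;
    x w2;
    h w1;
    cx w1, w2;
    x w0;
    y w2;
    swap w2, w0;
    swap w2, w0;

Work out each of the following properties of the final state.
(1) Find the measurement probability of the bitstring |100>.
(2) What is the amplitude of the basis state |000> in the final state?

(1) Outcome |100> occurs with probability 1/2. Key observation: steps 11-12 multiply out to the identity, so the circuit reduces to the remaining gates.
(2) |000> carries amplitude 0 in the final state.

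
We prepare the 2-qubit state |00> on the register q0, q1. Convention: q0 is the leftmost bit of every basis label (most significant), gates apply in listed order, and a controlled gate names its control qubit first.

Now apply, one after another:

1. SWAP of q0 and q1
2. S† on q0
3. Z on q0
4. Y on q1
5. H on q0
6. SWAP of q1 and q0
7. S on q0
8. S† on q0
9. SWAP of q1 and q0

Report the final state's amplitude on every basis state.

The resulting statevector has amplitude 0 on |00>, sqrt(2)*I/2 on |01>, 0 on |10>, sqrt(2)*I/2 on |11>. Key observation: the block from step 6 through step 9 cancels to the identity and can be dropped.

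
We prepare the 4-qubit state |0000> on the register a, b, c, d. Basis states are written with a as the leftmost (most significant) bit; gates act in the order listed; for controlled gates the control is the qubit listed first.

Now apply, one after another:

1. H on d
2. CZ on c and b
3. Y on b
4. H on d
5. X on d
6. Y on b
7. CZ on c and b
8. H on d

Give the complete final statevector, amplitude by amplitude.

The resulting statevector has amplitude sqrt(2)/2 on |0000>, -sqrt(2)/2 on |0001>, and 0 on every other basis state.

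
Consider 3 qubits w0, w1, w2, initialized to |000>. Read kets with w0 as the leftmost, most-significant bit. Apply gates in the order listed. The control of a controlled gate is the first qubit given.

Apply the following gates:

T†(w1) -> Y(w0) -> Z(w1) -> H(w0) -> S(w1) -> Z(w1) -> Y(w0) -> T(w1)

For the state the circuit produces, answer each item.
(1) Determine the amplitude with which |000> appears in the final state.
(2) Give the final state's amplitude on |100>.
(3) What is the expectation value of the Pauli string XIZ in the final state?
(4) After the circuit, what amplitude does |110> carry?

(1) The amplitude on |000> is -sqrt(2)/2.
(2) |100> carries amplitude -sqrt(2)/2 in the final state.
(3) The observable XIZ averages to 1.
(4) The amplitude on |110> is 0.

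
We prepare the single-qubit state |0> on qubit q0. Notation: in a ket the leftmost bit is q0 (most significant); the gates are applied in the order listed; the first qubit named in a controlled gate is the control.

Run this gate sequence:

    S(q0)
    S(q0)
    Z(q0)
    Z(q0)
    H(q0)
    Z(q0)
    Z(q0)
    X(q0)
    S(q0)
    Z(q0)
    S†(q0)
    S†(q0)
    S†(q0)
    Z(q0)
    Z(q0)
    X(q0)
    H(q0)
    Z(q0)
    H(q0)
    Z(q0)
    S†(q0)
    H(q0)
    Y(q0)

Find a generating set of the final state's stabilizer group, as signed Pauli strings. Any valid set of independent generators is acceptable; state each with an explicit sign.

The stabilizer group can be generated by -Y, among other valid generating sets.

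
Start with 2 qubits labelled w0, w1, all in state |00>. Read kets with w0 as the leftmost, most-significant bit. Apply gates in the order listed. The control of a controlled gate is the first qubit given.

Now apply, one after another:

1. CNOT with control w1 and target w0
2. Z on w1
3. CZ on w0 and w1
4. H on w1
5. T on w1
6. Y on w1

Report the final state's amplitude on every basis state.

The resulting statevector has amplitude -sqrt(2)*exp(3*I*pi/4)/2 on |00>, sqrt(2)*I/2 on |01>, 0 on |10>, 0 on |11>.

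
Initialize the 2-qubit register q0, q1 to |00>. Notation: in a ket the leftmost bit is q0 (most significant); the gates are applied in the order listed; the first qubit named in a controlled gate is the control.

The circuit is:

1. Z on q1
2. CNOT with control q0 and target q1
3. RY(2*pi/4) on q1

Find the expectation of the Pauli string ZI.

In the final state, ZI has expectation 1.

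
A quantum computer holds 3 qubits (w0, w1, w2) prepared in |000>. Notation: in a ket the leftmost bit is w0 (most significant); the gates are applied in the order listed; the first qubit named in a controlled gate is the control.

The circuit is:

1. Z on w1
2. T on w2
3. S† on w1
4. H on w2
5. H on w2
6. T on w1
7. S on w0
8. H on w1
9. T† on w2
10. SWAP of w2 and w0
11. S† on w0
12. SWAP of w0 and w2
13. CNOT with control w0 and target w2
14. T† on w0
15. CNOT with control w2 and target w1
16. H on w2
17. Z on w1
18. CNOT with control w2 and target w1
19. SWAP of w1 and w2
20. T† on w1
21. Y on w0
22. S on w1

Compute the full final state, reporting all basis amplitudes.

After the circuit, the state carries amplitude 0 on |000>, 0 on |001>, 0 on |010>, 0 on |011>, I/2 on |100>, -I/2 on |101>, -exp(3*I*pi/4)/2 on |110>, exp(3*I*pi/4)/2 on |111>.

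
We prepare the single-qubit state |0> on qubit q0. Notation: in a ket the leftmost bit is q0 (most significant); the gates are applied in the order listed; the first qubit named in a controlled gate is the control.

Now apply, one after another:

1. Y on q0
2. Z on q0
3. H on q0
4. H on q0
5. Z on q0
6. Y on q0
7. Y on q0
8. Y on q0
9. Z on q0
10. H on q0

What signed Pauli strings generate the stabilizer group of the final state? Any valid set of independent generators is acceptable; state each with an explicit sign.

The stabilizer group can be generated by +X, among other valid generating sets.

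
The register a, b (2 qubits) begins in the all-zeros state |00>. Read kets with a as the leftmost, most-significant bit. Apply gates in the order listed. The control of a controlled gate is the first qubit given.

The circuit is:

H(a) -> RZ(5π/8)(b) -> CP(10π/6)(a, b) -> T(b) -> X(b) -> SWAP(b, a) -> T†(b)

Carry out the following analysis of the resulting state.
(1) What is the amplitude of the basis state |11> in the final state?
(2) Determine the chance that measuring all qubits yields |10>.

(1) |11> carries amplitude -sqrt(2)*exp(7*I*pi/16)/2 in the final state.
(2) A full measurement returns |10> with probability 1/2.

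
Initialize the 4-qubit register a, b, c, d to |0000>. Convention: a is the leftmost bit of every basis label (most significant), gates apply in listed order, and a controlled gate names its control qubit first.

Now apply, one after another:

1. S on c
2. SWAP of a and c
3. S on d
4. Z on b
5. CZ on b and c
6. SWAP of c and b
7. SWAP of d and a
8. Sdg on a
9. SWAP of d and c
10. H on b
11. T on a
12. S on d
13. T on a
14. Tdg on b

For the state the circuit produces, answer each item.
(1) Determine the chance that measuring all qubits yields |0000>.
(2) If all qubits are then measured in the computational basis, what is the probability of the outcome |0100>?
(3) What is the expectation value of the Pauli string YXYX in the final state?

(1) Outcome |0000> occurs with probability 1/2.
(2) A full measurement returns |0100> with probability 1/2.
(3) The expectation value of YXYX is 0.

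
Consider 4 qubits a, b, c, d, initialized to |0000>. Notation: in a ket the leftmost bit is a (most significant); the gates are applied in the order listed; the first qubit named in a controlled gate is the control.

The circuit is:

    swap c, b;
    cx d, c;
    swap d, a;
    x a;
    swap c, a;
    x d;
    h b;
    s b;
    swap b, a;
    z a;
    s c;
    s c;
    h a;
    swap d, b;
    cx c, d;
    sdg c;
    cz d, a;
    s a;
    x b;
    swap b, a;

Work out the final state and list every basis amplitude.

The final amplitudes are 1/2 + I/2 on |0011>, 1/2 + I/2 on |0111>, and 0 on every other basis state.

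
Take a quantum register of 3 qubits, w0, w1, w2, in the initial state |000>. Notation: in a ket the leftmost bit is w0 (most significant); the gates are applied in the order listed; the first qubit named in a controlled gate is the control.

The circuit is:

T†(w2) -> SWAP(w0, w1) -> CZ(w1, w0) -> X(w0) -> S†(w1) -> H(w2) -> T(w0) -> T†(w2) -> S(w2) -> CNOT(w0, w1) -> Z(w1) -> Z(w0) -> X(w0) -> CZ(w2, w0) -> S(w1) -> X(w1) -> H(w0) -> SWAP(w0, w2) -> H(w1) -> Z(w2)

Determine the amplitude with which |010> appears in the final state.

The amplitude on |010> is sqrt(2)*exp(3*I*pi/4)/4.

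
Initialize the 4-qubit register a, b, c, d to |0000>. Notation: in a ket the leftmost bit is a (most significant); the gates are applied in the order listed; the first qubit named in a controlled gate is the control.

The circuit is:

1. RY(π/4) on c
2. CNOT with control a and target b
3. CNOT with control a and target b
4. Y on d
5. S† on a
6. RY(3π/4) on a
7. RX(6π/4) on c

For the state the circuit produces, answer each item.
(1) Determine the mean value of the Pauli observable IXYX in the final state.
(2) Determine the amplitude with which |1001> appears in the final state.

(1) In the final state, IXYX has expectation 0. Key observation: the block from step 2 through step 3 cancels to the identity and can be dropped.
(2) The amplitude on |1001> is 1/4 - sqrt(2)*I/4 - I/4.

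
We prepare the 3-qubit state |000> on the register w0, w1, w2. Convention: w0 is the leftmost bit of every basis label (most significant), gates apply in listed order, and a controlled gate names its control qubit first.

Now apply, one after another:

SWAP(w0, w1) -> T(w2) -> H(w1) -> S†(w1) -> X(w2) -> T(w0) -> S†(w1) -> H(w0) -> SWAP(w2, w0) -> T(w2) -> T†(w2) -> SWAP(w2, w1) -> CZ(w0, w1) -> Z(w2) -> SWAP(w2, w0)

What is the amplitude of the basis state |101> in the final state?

|101> carries amplitude 1/2 in the final state.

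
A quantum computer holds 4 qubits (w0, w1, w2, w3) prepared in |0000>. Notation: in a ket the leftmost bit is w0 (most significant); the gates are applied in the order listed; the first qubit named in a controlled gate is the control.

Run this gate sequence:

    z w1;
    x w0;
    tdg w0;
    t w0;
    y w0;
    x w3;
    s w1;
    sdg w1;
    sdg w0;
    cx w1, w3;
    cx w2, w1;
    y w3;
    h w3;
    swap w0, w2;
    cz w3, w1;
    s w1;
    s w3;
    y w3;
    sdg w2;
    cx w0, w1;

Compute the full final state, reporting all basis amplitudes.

After the circuit, the state carries amplitude -sqrt(2)/2 on |0000>, -sqrt(2)*I/2 on |0001>, and 0 on every other basis state.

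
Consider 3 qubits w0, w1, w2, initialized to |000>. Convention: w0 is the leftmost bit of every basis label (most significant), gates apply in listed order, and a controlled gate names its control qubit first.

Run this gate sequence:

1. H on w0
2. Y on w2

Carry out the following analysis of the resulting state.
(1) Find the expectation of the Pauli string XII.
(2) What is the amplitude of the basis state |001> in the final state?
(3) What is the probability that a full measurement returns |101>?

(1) The expectation value of XII is 1.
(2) The final state's coefficient on |001> equals sqrt(2)*I/2.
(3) Outcome |101> occurs with probability 1/2.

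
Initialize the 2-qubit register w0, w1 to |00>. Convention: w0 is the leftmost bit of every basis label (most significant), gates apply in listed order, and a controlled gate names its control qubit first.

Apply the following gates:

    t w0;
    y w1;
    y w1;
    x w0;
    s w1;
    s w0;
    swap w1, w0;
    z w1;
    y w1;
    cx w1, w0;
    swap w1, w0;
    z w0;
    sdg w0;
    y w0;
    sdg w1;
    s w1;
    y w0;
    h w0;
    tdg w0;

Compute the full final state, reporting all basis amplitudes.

The final amplitudes are -sqrt(2)/2 on |00>, 0 on |01>, sqrt(2)*exp(3*I*pi/4)/2 on |10>, 0 on |11>.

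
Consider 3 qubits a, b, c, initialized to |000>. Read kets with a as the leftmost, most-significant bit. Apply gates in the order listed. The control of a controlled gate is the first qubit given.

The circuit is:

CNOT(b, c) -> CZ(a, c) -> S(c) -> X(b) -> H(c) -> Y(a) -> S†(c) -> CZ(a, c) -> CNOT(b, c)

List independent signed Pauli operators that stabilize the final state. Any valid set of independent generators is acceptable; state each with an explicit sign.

One valid set of independent stabilizer generators is -IIY, -ZII, -IZI (any independent generating set of the same group is equally correct).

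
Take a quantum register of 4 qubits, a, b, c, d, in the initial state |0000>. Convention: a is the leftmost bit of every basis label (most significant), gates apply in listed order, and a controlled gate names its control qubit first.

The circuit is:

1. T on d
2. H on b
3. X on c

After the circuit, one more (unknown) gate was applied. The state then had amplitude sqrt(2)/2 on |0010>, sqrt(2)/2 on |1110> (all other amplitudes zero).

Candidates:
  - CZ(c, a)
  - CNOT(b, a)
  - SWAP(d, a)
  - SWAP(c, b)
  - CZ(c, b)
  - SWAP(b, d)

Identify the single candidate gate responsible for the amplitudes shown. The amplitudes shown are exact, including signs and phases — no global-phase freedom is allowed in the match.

The unique candidate consistent with the amplitudes is CNOT(b, a).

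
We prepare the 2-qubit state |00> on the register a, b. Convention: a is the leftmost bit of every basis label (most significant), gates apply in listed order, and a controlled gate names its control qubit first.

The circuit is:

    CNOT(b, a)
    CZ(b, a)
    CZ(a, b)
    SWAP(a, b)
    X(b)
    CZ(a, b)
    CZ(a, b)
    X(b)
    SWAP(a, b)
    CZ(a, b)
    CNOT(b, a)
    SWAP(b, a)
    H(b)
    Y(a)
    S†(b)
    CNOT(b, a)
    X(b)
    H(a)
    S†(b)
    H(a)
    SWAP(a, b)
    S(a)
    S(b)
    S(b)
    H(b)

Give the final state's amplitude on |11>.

The final state's coefficient on |11> equals I/2. Key observation: gates 3-10 undo each other exactly, leaving only the rest of the circuit to track.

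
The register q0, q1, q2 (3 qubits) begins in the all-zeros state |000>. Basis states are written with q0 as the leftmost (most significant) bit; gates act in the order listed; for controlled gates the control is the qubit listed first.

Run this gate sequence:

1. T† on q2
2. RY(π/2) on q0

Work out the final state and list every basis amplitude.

The final amplitudes are sqrt(2)/2 on |000>, sqrt(2)/2 on |100>, and 0 on every other basis state.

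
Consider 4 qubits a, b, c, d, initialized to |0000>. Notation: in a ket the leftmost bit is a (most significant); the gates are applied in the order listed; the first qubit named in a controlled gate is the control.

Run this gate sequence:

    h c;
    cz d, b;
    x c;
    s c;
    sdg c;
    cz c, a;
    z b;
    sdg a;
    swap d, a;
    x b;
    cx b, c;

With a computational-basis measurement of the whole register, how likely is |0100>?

A full measurement returns |0100> with probability 1/2.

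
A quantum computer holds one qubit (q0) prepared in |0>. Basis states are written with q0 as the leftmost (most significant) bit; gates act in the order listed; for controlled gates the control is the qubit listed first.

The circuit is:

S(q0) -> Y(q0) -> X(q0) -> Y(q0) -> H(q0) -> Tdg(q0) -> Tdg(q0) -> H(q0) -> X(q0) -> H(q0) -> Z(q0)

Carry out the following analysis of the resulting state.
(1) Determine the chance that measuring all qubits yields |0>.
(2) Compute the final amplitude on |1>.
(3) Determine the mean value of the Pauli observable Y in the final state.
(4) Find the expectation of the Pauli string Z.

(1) The probability of measuring |0> is 1/2.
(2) The final state's coefficient on |1> equals -sqrt(2)*I/2.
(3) The observable Y averages to 1.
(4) The expectation value of Z is 0.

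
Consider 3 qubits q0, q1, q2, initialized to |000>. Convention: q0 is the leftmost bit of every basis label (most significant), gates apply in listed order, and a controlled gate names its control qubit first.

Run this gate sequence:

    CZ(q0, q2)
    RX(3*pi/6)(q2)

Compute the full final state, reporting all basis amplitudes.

The resulting statevector has amplitude sqrt(2)/2 on |000>, -sqrt(2)*I/2 on |001>, and 0 on every other basis state.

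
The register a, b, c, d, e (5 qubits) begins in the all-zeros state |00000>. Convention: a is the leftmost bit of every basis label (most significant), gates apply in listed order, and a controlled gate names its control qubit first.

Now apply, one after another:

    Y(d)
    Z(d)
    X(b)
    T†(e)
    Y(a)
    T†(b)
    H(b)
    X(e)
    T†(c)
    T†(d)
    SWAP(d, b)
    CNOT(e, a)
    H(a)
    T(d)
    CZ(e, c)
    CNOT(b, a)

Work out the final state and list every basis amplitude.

After the circuit, the state carries amplitude -I/2 on |01001>, exp(3*I*pi/4)/2 on |01011>, -I/2 on |11001>, exp(3*I*pi/4)/2 on |11011>, and 0 on every other basis state.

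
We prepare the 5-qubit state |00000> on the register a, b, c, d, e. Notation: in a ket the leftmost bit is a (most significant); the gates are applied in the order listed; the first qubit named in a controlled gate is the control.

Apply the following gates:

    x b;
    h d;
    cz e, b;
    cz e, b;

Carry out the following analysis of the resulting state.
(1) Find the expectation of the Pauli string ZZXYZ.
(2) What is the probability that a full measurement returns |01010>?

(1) In the final state, ZZXYZ has expectation 0. Key observation: steps 3-4 multiply out to the identity, so the circuit reduces to the remaining gates.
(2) The probability of measuring |01010> is 1/2.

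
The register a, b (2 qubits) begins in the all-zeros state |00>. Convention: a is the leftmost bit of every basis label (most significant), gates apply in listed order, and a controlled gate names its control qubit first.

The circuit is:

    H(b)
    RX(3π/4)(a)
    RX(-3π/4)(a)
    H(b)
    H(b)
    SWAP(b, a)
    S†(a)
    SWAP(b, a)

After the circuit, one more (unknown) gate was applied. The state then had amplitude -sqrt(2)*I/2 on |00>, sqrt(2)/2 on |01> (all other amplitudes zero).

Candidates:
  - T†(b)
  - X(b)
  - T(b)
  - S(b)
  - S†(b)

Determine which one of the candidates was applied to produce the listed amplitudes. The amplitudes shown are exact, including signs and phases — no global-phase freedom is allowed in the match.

It was X(b) that produced the state shown. Key observation: gates 1-4 undo each other exactly, leaving only the rest of the circuit to track.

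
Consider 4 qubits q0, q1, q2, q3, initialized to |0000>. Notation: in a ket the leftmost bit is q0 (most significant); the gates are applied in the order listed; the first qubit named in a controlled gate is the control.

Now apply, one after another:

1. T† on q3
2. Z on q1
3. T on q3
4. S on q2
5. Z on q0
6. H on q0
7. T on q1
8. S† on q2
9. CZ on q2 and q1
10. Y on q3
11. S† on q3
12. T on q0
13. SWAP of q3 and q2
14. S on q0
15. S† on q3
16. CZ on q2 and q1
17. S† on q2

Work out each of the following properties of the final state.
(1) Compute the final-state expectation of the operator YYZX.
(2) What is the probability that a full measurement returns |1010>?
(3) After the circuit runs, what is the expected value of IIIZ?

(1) In the final state, YYZX has expectation 0.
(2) A full measurement returns |1010> with probability 1/2.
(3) The observable IIIZ averages to 1.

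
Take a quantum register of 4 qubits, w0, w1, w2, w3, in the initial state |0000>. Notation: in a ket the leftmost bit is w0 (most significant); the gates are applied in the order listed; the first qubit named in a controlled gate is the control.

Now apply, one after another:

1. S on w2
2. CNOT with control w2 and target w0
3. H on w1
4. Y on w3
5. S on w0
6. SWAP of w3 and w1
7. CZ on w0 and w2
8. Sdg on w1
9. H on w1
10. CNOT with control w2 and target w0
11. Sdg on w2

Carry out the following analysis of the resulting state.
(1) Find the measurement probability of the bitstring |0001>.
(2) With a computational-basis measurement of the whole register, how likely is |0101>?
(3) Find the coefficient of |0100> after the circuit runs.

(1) A full measurement returns |0001> with probability 1/4.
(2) Outcome |0101> occurs with probability 1/4.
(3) The amplitude on |0100> is -1/2.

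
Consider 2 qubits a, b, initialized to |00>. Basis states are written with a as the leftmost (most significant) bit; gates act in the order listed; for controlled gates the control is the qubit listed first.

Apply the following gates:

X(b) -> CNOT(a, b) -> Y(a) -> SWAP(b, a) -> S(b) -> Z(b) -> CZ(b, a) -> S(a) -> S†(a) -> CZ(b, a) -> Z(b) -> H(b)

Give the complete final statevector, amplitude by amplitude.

The final amplitudes are 0 on |00>, 0 on |01>, -sqrt(2)/2 on |10>, sqrt(2)/2 on |11>. Key observation: gates 6-11 undo each other exactly, leaving only the rest of the circuit to track.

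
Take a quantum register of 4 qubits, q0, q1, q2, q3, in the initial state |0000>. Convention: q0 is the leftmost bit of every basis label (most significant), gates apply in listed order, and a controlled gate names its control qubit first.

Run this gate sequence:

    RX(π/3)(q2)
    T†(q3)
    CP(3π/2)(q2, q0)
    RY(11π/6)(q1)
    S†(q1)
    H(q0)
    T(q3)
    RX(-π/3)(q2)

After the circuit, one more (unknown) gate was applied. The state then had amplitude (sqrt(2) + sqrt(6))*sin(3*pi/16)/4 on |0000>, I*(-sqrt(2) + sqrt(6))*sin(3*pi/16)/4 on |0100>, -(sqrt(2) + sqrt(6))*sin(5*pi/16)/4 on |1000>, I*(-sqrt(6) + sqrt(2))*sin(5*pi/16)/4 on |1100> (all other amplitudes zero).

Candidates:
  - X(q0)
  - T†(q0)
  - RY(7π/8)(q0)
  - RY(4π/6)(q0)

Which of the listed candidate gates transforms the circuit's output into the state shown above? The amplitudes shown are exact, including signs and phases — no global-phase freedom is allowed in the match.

It was RY(7π/8)(q0) that produced the state shown.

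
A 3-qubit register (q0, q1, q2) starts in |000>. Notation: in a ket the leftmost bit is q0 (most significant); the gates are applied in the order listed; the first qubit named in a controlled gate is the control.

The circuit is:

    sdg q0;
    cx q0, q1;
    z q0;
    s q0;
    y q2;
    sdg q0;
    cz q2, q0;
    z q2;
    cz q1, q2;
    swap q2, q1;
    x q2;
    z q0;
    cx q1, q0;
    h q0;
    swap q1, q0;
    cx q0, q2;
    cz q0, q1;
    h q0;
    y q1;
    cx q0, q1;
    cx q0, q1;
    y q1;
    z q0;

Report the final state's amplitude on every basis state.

The final amplitudes are -I/2 on |000>, 0 on |001>, -I/2 on |010>, 0 on |011>, -I/2 on |100>, 0 on |101>, -I/2 on |110>, 0 on |111>. Key observation: gates 19-22 undo each other exactly, leaving only the rest of the circuit to track.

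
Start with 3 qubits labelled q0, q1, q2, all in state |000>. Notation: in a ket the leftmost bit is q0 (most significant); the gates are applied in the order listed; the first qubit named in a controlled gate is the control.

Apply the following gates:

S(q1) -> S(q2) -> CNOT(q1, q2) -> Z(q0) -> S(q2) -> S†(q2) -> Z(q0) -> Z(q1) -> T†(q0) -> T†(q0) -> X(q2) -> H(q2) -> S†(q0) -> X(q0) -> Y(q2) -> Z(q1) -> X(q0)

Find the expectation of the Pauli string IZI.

The expectation value of IZI is 1. Key observation: steps 5-6 multiply out to the identity, so the circuit reduces to the remaining gates.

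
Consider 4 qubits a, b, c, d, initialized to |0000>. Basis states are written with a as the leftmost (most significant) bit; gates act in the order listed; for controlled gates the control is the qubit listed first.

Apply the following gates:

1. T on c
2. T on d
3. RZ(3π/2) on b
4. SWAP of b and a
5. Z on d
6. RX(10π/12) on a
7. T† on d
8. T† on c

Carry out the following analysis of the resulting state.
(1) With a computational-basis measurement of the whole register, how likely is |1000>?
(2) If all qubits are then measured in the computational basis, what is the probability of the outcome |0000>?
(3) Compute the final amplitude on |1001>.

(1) The probability of measuring |1000> is sqrt(3)/4 + 1/2.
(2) A full measurement returns |0000> with probability 1/2 - sqrt(3)/4.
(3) |1001> carries amplitude 0 in the final state.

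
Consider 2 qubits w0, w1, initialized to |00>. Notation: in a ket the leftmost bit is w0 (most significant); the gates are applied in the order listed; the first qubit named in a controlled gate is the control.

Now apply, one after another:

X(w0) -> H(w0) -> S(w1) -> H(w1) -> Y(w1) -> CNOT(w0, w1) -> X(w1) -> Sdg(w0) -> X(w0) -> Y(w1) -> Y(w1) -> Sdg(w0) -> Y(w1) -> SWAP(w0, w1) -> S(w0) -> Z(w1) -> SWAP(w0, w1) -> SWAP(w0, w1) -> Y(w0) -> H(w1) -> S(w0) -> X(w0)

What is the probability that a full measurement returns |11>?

A full measurement returns |11> with probability 1/2.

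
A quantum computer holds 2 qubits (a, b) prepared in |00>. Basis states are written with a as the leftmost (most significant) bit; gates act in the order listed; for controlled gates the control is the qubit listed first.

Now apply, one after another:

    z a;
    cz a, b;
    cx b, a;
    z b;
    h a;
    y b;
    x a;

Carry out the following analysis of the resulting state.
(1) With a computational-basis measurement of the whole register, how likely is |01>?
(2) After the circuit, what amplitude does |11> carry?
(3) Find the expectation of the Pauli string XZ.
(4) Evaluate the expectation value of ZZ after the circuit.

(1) Outcome |01> occurs with probability 1/2.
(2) The final state's coefficient on |11> equals sqrt(2)*I/2.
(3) The observable XZ averages to -1.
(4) In the final state, ZZ has expectation 0.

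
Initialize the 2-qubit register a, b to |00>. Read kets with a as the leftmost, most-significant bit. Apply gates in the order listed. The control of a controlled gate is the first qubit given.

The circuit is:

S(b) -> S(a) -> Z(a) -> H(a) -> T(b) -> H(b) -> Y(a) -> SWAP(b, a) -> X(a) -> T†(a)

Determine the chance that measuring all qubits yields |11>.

The probability of measuring |11> is 1/4.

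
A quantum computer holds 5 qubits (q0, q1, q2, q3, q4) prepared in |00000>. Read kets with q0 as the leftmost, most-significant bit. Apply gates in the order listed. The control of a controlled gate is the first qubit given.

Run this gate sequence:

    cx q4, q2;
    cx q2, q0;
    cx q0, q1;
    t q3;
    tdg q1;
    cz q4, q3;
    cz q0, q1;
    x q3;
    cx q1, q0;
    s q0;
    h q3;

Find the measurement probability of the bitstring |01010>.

The probability of measuring |01010> is 0.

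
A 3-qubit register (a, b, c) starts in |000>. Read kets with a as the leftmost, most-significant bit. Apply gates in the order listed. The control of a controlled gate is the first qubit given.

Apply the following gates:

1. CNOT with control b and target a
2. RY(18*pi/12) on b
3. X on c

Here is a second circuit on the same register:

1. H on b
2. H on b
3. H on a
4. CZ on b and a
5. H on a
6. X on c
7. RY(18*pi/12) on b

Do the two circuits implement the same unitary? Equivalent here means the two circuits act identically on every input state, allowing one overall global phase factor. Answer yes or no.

Yes, they are equivalent — the unitaries differ by at most a global phase.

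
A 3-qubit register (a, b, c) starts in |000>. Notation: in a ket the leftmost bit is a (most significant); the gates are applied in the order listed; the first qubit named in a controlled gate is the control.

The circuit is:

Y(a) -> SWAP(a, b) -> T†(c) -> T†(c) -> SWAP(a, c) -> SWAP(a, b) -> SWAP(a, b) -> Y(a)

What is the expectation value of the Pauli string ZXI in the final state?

The observable ZXI averages to 0.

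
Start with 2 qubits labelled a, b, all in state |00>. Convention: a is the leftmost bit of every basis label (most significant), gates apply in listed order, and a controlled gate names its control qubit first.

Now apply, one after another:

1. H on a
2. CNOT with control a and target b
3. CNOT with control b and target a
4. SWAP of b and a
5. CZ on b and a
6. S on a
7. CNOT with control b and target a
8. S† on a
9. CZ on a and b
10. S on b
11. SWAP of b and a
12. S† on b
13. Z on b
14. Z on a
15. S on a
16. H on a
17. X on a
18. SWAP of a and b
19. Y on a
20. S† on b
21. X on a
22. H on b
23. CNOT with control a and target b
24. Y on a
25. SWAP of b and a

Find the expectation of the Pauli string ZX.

The expectation value of ZX is -1.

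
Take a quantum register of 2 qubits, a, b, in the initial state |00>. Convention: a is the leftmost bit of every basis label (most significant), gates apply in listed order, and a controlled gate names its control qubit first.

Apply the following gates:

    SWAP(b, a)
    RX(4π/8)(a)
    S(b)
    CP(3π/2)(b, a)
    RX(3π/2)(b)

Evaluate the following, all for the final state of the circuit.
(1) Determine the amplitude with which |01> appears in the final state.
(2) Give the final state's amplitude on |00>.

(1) |01> carries amplitude -I/2 in the final state.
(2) The amplitude on |00> is -1/2.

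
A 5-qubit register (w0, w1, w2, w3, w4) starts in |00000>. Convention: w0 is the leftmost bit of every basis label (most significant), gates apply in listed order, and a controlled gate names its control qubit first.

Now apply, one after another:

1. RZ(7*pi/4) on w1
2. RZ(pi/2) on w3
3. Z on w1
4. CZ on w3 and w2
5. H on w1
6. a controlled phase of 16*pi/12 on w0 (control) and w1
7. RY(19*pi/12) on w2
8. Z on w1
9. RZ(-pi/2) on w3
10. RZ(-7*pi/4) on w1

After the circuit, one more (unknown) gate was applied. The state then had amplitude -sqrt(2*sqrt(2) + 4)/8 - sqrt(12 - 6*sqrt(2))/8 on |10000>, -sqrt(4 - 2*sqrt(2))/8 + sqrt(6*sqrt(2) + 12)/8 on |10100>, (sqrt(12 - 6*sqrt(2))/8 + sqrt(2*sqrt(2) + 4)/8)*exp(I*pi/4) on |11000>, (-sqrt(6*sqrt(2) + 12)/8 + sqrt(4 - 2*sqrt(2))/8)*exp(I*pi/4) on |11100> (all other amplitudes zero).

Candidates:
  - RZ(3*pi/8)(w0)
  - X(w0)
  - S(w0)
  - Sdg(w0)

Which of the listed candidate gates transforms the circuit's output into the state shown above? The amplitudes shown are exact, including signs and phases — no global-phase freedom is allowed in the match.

The applied gate was X(w0).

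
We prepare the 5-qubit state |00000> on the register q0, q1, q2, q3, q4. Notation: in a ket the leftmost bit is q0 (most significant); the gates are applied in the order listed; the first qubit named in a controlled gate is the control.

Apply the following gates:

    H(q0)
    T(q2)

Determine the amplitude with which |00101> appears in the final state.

The final state's coefficient on |00101> equals 0.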